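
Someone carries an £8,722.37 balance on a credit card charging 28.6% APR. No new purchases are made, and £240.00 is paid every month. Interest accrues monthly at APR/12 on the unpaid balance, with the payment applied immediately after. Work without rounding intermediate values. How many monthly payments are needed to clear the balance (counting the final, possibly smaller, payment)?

86 months

Monthly rate r = 28.6%/12 = 2.38333% = 0.0238333.
Recurrence: B ← B·(1+r) − £240.00.
Month 1: interest £207.88; balance after payment £8,690.25.
Month 2: interest £207.12; balance after payment £8,657.37.
Closed form: n = −ln(1 − rB₀/P)/ln(1+r) = −ln(0.13382)/ln(1.02383) ≈ 85.390, so the balance reaches zero during payment 86.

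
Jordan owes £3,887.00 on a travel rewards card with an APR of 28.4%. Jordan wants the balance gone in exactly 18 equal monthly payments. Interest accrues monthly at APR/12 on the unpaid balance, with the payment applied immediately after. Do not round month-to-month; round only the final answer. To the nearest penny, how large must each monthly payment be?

£267.70

Monthly rate r = 28.4%/12 = 2.36667% = 0.0236667.
Level-payment amortization: P = B₀·r / (1 − (1+r)^(−n)) = 3887.00·0.0236667 / (1 − 1.02367^(−18)).
Denominator 1 − (1+r)^(−18) = 0.343634283.
P = 91.9923 / 0.343634283 ≈ 267.70.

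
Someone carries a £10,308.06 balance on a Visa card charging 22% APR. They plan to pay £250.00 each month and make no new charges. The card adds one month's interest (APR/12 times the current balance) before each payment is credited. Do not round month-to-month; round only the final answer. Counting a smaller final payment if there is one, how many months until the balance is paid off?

78 payments

Monthly rate r = 22%/12 = 1.83333% = 0.0183333.
Recurrence: B ← B·(1+r) − £250.00.
Month 1: interest £188.98; balance after payment £10,247.04.
Month 2: interest £187.86; balance after payment £10,184.90.
Closed form: n = −ln(1 − rB₀/P)/ln(1+r) = −ln(0.24408)/ln(1.01833) ≈ 77.627, so the balance reaches zero during payment 78.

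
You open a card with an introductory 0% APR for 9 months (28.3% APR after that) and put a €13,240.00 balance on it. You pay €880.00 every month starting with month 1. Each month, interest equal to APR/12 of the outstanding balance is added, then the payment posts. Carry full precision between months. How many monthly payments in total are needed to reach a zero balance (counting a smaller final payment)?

16 payments

Promo months 1–9 at r₀ = 0%/12 = 0; months 10+ at r₁ = 28.3%/12 = 0.0235833.
After month 9 (no interest yet): B = €13,240.00 − 9·€880.00 = €5,320.00.
Then at r₁ with €880.00/mo: n₂ = −ln(1 − r₁·B/P)/ln(1+r₁) ≈ 6.60 → 7 more payments.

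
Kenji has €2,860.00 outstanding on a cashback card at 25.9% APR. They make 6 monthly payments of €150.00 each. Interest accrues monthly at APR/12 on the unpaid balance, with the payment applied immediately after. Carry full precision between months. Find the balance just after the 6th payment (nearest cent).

Monthly rate r = 25.9%/12 = 2.15833% = 0.0215833.
Each month: B ← B·(1+r) − €150.00.
Month 1: interest €61.73; balance after payment €2,771.73.
Month 2: interest €59.82; balance after payment €2,681.55.
Month 3: interest €57.88; balance after payment €2,589.43.
Month 4: interest €55.89; balance after payment €2,495.32.
Month 5: interest €53.86; balance after payment €2,399.17.
Month 6: interest €51.78; balance after payment €2,300.96.

€2,300.96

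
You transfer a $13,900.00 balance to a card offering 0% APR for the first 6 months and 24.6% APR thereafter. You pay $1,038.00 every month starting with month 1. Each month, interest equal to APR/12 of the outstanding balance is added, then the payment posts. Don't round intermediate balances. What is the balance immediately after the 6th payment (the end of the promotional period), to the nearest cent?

$7,672.00

Promo months 1–6 at r₀ = 0%/12 = 0; months 7+ at r₁ = 24.6%/12 = 0.0205.
After month 6 (no interest yet): B = $13,900.00 − 6·$1,038.00 = $7,672.00.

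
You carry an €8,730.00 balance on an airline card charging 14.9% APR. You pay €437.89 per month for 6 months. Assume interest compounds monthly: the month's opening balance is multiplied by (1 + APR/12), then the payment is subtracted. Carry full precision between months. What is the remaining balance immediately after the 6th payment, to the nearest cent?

€6,690.65

Monthly rate r = 14.9%/12 = 1.24167% = 0.0124167.
Each month: B ← B·(1+r) − €437.89.
Month 1: interest €108.40; balance after payment €8,400.51.
Month 2: interest €104.31; balance after payment €8,066.92.
Month 3: interest €100.16; balance after payment €7,729.20.
Month 4: interest €95.97; balance after payment €7,387.28.
Month 5: interest €91.73; balance after payment €7,041.11.
Month 6: interest €87.43; balance after payment €6,690.65.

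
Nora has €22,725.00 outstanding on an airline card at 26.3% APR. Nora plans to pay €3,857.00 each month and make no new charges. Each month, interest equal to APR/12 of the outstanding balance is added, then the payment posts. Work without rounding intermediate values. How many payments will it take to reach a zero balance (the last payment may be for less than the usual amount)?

Monthly rate r = 26.3%/12 = 2.19167% = 0.0219167.
Recurrence: B ← B·(1+r) − €3,857.00.
Month 1: interest €498.06; balance after payment €19,366.06.
Month 2: interest €424.44; balance after payment €15,933.50.
Closed form: n = −ln(1 − rB₀/P)/ln(1+r) = −ln(0.87087)/ln(1.02192) ≈ 6.377, so the balance reaches zero during payment 7.

7 payments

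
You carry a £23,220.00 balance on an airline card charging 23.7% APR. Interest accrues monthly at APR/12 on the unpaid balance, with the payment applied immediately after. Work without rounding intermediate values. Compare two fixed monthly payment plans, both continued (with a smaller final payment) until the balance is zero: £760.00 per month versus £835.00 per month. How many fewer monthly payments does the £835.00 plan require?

Monthly rate r = 23.7%/12 = 1.975% = 0.01975.
At £760.00/mo: n = ⌈−ln(1 − rB₀/P)/ln(1+r)⌉ = 48 payments (last £221.52); total interest = total paid − £23,220.00 = £12,721.52.
At £835.00/mo: 41 payments (last £619.19); total interest £10,799.19.
Payments saved = 48 − 41 = 7.

7 fewer payments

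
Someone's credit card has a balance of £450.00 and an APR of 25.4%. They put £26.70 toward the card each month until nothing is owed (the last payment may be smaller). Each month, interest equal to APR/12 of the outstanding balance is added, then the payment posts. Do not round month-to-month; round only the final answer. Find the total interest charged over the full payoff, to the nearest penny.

Monthly rate r = 25.4%/12 = 2.11667% = 0.0211667.
Payoff takes n = ⌈−ln(1 − rB₀/P)/ln(1+r)⌉ = ⌈21.064⌉ = 22 payments; the last is £1.73.
Total paid = 21·£26.70 + £1.73 = £562.43.
Total interest = total paid − principal = £562.43 − £450.00 = £112.43.

£112.43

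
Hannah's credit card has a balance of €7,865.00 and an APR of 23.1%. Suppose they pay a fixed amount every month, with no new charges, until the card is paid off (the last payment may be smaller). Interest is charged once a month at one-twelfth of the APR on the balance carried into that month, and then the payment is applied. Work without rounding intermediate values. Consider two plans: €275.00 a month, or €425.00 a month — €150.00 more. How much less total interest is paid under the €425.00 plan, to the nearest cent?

€1,717.12

Monthly rate r = 23.1%/12 = 1.925% = 0.01925.
At €275.00/mo: n = ⌈−ln(1 − rB₀/P)/ln(1+r)⌉ = 42 payments (last €259.48); total interest = total paid − €7,865.00 = €3,669.48.
At €425.00/mo: 24 payments (last €42.36); total interest €1,952.36.
Interest saved = €3,669.48 − €1,952.36 = €1,717.12.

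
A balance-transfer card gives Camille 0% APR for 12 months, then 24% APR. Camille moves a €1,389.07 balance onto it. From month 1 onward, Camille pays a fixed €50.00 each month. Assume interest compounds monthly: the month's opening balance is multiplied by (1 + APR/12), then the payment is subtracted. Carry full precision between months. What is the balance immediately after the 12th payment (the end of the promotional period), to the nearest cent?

€789.07

Promo months 1–12 at r₀ = 0%/12 = 0; months 13+ at r₁ = 24%/12 = 0.02.
After month 12 (no interest yet): B = €1,389.07 − 12·€50.00 = €789.07.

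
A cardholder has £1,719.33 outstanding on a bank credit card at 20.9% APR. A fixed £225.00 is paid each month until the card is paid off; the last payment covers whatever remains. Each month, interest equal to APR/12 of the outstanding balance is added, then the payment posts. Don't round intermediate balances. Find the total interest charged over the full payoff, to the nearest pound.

Monthly rate r = 20.9%/12 = 1.74167% = 0.0174167.
Payoff takes n = ⌈−ln(1 − rB₀/P)/ln(1+r)⌉ = ⌈8.271⌉ = 9 payments; the last is £61.43.
Total paid = 8·£225.00 + £61.43 = £1,861.43.
Total interest = total paid − principal = £1,861.43 − £1,719.33 = £142.10.

£142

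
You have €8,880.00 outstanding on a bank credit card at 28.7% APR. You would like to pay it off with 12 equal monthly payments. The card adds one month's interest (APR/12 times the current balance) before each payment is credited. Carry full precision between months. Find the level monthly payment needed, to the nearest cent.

€860.02

Monthly rate r = 28.7%/12 = 2.39167% = 0.0239167.
Level-payment amortization: P = B₀·r / (1 − (1+r)^(−n)) = 8880.00·0.0239167 / (1 − 1.02392^(−12)).
Denominator 1 − (1+r)^(−12) = 0.246948543.
P = 212.38 / 0.246948543 ≈ 860.02.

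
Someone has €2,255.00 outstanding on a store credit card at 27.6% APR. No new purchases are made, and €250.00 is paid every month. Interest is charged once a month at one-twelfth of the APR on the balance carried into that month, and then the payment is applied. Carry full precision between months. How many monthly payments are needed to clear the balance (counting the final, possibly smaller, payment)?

Monthly rate r = 27.6%/12 = 2.3% = 0.023.
Recurrence: B ← B·(1+r) − €250.00.
Month 1: interest €51.87; balance after payment €2,056.86.
Month 2: interest €47.31; balance after payment €1,854.17.
Closed form: n = −ln(1 − rB₀/P)/ln(1+r) = −ln(0.79254)/ln(1.023) ≈ 10.225, so the balance reaches zero during payment 11.

11 months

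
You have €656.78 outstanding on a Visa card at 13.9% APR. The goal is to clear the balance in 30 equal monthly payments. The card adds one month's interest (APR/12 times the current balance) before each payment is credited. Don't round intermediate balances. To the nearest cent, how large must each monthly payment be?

€26.04

Monthly rate r = 13.9%/12 = 1.15833% = 0.0115833.
Level-payment amortization: P = B₀·r / (1 − (1+r)^(−n)) = 656.78·0.0115833 / (1 − 1.01158^(−30)).
Denominator 1 − (1+r)^(−30) = 0.292135653.
P = 7.6077 / 0.292135653 ≈ 26.04.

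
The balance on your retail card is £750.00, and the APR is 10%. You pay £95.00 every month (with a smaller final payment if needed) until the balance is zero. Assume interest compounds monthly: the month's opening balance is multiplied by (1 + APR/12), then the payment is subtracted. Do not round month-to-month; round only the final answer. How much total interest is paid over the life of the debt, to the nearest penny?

£29.10

Monthly rate r = 10%/12 = 0.833333% = 0.00833333.
Payoff takes n = ⌈−ln(1 − rB₀/P)/ln(1+r)⌉ = ⌈8.200⌉ = 9 payments; the last is £19.10.
Total paid = 8·£95.00 + £19.10 = £779.10.
Total interest = total paid − principal = £779.10 − £750.00 = £29.10.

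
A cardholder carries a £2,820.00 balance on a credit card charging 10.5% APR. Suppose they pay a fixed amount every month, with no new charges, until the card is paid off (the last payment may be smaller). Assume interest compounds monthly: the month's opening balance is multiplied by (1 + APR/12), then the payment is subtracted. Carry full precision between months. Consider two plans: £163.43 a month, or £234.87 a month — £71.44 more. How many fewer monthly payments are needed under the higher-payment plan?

Monthly rate r = 10.5%/12 = 0.875% = 0.00875.
At £163.43/mo: n = ⌈−ln(1 − rB₀/P)/ln(1+r)⌉ = 19 payments (last £128.81); total interest = total paid − £2,820.00 = £250.55.
At £234.87/mo: 13 payments (last £174.17); total interest £172.61.
Payments saved = 19 − 13 = 6.

6 fewer payments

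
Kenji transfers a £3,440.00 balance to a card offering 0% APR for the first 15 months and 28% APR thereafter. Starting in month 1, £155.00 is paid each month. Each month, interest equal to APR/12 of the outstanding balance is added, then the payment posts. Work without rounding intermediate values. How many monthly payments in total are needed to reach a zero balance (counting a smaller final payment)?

23 months

Promo months 1–15 at r₀ = 0%/12 = 0; months 16+ at r₁ = 28%/12 = 0.0233333.
After month 15 (no interest yet): B = £3,440.00 − 15·£155.00 = £1,115.00.
Then at r₁ with £155.00/mo: n₂ = −ln(1 − r₁·B/P)/ln(1+r₁) ≈ 7.97 → 8 more payments.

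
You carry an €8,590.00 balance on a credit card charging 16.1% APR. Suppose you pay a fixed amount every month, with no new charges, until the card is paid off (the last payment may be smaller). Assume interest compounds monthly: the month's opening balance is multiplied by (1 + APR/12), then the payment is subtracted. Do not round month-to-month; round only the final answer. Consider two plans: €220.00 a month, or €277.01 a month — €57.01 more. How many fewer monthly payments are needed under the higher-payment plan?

15 fewer payments

Monthly rate r = 16.1%/12 = 1.34167% = 0.0134167.
At €220.00/mo: n = ⌈−ln(1 − rB₀/P)/ln(1+r)⌉ = 56 payments (last €149.43); total interest = total paid − €8,590.00 = €3,659.43.
At €277.01/mo: 41 payments (last €100.95); total interest €2,591.35.
Payments saved = 56 − 41 = 15.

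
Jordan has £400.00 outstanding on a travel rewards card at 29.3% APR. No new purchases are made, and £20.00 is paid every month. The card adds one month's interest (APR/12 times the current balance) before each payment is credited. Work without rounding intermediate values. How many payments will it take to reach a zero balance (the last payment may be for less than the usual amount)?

28 payments

Monthly rate r = 29.3%/12 = 2.44167% = 0.0244167.
Recurrence: B ← B·(1+r) − £20.00.
Month 1: interest £9.77; balance after payment £389.77.
Month 2: interest £9.52; balance after payment £379.28.
Closed form: n = −ln(1 − rB₀/P)/ln(1+r) = −ln(0.51167)/ln(1.02442) ≈ 27.777, so the balance reaches zero during payment 28.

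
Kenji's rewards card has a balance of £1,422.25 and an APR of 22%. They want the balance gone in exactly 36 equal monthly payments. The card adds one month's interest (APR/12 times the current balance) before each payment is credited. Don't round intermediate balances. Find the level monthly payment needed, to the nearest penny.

Monthly rate r = 22%/12 = 1.83333% = 0.0183333.
Level-payment amortization: P = B₀·r / (1 − (1+r)^(−n)) = 1422.25·0.0183333 / (1 − 1.01833^(−36)).
Denominator 1 − (1+r)^(−36) = 0.480050165.
P = 26.0746 / 0.480050165 ≈ 54.32.

£54.32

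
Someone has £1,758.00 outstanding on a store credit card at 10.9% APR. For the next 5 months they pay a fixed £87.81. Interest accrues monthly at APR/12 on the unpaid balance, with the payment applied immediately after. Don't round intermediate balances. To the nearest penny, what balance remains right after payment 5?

Monthly rate r = 10.9%/12 = 0.908333% = 0.00908333.
Each month: B ← B·(1+r) − £87.81.
Month 1: interest £15.97; balance after payment £1,686.16.
Month 2: interest £15.32; balance after payment £1,613.66.
Month 3: interest £14.66; balance after payment £1,540.51.
Month 4: interest £13.99; balance after payment £1,466.69.
Month 5: interest £13.32; balance after payment £1,392.21.

£1,392.21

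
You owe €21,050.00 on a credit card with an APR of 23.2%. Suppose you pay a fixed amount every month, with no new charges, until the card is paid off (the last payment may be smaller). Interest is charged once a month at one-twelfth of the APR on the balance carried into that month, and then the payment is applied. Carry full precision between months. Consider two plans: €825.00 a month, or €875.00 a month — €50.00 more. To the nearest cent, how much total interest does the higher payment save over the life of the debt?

€698.85

Monthly rate r = 23.2%/12 = 1.93333% = 0.0193333.
At €825.00/mo: n = ⌈−ln(1 − rB₀/P)/ln(1+r)⌉ = 36 payments (last €416.16); total interest = total paid − €21,050.00 = €8,241.16.
At €875.00/mo: 33 payments (last €592.31); total interest €7,542.31.
Interest saved = €8,241.16 − €7,542.31 = €698.85.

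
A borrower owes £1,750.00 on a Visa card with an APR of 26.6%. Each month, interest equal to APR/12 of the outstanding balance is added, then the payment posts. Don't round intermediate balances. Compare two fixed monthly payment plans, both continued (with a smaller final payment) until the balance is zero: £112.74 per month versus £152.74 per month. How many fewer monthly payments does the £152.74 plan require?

6 fewer payments

Monthly rate r = 26.6%/12 = 2.21667% = 0.0221667.
At £112.74/mo: n = ⌈−ln(1 − rB₀/P)/ln(1+r)⌉ = 20 payments (last £26.71); total interest = total paid − £1,750.00 = £418.77.
At £152.74/mo: 14 payments (last £55.93); total interest £291.55.
Payments saved = 20 − 14 = 6.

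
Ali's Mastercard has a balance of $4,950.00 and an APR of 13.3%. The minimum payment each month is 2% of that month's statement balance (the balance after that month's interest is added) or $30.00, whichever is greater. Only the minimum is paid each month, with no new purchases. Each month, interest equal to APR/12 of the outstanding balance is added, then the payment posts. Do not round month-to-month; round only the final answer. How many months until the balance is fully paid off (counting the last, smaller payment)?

Monthly rate r = 13.3%/12 = 1.10833% = 0.0110833.
While 2% of the post-interest balance exceeds $30.00, each month B ← (B·(1+r))·(1 − 0.02), i.e. B shrinks by the factor (1+r)·0.98 = 0.99086.
This holds for months 1–132. Entering month 133 the balance is $1,473.41; 2% of the post-interest balance is now below $30.00, so the flat $30.00 minimum applies from here.
From month 133 a fixed $30.00 at rate r clears $1,473.41 in 72 more payments. Total: 132 + 72 = 204 months.

204 months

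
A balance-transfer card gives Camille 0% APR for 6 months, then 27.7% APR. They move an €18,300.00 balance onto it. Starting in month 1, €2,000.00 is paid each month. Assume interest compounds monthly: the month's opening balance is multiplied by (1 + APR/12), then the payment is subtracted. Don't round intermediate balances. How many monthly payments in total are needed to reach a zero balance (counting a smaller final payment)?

10 months

Promo months 1–6 at r₀ = 0%/12 = 0; months 7+ at r₁ = 27.7%/12 = 0.0230833.
After month 6 (no interest yet): B = €18,300.00 − 6·€2,000.00 = €6,300.00.
Then at r₁ with €2,000.00/mo: n₂ = −ln(1 − r₁·B/P)/ln(1+r₁) ≈ 3.31 → 4 more payments.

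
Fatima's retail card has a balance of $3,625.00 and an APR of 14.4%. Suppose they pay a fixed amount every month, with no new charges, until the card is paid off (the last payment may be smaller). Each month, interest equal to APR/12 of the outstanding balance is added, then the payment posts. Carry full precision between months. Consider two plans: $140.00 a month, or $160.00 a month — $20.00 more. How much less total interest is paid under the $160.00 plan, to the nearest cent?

$111.29

Monthly rate r = 14.4%/12 = 1.2% = 0.012.
At $140.00/mo: n = ⌈−ln(1 − rB₀/P)/ln(1+r)⌉ = 32 payments (last $27.29); total interest = total paid − $3,625.00 = $742.29.
At $160.00/mo: 27 payments (last $96.00); total interest $631.00.
Interest saved = $742.29 − $631.00 = $111.29.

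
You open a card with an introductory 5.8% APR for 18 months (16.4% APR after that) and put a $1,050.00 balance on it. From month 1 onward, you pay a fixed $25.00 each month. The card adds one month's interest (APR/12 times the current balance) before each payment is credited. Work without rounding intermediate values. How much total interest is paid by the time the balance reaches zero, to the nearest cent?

Promo months 1–18 at r₀ = 5.8%/12 = 0.00483333; months 19+ at r₁ = 16.4%/12 = 0.0136667.
After month 18: iterate B ← B·(1+r₀) − $25.00 for 18 months → $676.23.
Then at r₁ with $25.00/mo: n₂ = −ln(1 − r₁·B/P)/ln(1+r₁) ≈ 34.00 → 34 more payments.
Total paid = 51·$25.00 + $24.99 = $1,299.99; interest = $1,299.99 − $1,050.00 = $249.99.

$249.99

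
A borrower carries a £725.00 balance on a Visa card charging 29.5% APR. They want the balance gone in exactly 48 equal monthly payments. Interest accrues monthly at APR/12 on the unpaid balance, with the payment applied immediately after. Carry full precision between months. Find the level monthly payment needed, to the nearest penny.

Monthly rate r = 29.5%/12 = 2.45833% = 0.0245833.
Level-payment amortization: P = B₀·r / (1 − (1+r)^(−n)) = 725.00·0.0245833 / (1 − 1.02458^(−48)).
Denominator 1 − (1+r)^(−48) = 0.688304722.
P = 17.8229 / 0.688304722 ≈ 25.89.

£25.89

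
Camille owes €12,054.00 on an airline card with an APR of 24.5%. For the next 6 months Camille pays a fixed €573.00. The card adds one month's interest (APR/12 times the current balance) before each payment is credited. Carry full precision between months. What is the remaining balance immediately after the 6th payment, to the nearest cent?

€9,989.74

Monthly rate r = 24.5%/12 = 2.04167% = 0.0204167.
Each month: B ← B·(1+r) − €573.00.
Month 1: interest €246.10; balance after payment €11,727.10.
Month 2: interest €239.43; balance after payment €11,393.53.
Month 3: interest €232.62; balance after payment €11,053.15.
Month 4: interest €225.67; balance after payment €10,705.82.
Month 5: interest €218.58; balance after payment €10,351.39.
Month 6: interest €211.34; balance after payment €9,989.74.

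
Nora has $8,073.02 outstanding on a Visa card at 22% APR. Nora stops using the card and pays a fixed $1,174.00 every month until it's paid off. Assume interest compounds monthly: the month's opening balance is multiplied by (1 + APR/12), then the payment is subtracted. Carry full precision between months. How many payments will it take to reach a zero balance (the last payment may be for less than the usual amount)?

8 payments

Monthly rate r = 22%/12 = 1.83333% = 0.0183333.
Recurrence: B ← B·(1+r) − $1,174.00.
Month 1: interest $148.01; balance after payment $7,047.03.
Month 2: interest $129.20; balance after payment $6,002.22.
Closed form: n = −ln(1 − rB₀/P)/ln(1+r) = −ln(0.87393)/ln(1.01833) ≈ 7.417, so the balance reaches zero during payment 8.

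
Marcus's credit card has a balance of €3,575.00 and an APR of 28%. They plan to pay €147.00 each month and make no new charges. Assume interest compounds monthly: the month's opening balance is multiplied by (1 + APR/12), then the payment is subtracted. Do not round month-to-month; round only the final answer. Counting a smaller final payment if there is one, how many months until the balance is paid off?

Monthly rate r = 28%/12 = 2.33333% = 0.0233333.
Recurrence: B ← B·(1+r) − €147.00.
Month 1: interest €83.42; balance after payment €3,511.42.
Month 2: interest €81.93; balance after payment €3,446.35.
Closed form: n = −ln(1 − rB₀/P)/ln(1+r) = −ln(0.43254)/ln(1.02333) ≈ 36.335, so the balance reaches zero during payment 37.

37 months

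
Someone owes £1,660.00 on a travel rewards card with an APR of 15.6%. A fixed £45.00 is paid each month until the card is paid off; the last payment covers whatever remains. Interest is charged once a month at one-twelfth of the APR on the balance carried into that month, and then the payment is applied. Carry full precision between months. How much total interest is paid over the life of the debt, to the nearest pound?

£615

Monthly rate r = 15.6%/12 = 1.3% = 0.013.
Payoff takes n = ⌈−ln(1 − rB₀/P)/ln(1+r)⌉ = ⌈50.562⌉ = 51 payments; the last is £25.37.
Total paid = 50·£45.00 + £25.37 = £2,275.37.
Total interest = total paid − principal = £2,275.37 − £1,660.00 = £615.37.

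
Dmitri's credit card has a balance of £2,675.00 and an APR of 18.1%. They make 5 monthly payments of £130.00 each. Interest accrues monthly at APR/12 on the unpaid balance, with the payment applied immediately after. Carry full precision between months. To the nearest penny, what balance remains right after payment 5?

Monthly rate r = 18.1%/12 = 1.50833% = 0.0150833.
Each month: B ← B·(1+r) − £130.00.
Month 1: interest £40.35; balance after payment £2,585.35.
Month 2: interest £39.00; balance after payment £2,494.34.
Month 3: interest £37.62; balance after payment £2,401.97.
Month 4: interest £36.23; balance after payment £2,308.20.
Month 5: interest £34.82; balance after payment £2,213.01.

£2,213.01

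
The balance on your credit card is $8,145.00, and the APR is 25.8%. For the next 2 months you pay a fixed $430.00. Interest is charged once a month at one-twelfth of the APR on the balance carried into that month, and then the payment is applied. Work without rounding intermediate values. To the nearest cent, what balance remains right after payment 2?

Monthly rate r = 25.8%/12 = 2.15% = 0.0215.
Each month: B ← B·(1+r) − $430.00.
Month 1: interest $175.12; balance after payment $7,890.12.
Month 2: interest $169.64; balance after payment $7,629.76.

$7,629.76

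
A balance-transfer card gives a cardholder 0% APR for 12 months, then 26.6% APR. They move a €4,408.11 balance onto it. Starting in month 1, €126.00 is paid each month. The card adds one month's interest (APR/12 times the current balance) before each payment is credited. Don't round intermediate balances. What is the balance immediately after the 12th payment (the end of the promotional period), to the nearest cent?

Promo months 1–12 at r₀ = 0%/12 = 0; months 13+ at r₁ = 26.6%/12 = 0.0221667.
After month 12 (no interest yet): B = €4,408.11 − 12·€126.00 = €2,896.11.

€2,896.11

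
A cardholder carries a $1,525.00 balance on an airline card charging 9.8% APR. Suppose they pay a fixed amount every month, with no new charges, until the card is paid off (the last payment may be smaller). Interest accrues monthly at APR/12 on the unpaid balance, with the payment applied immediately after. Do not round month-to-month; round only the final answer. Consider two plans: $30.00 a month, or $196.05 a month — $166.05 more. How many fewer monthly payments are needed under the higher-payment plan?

57 fewer payments

Monthly rate r = 9.8%/12 = 0.816667% = 0.00816667.
At $30.00/mo: n = ⌈−ln(1 − rB₀/P)/ln(1+r)⌉ = 66 payments (last $28.42); total interest = total paid − $1,525.00 = $453.42.
At $196.05/mo: 9 payments (last $13.67); total interest $57.07.
Payments saved = 66 − 9 = 57.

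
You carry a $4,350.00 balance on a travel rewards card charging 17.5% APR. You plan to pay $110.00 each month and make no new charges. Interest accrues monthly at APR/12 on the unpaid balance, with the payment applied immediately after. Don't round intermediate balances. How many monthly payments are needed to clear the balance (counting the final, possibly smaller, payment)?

60 months

Monthly rate r = 17.5%/12 = 1.45833% = 0.0145833.
Recurrence: B ← B·(1+r) − $110.00.
Month 1: interest $63.44; balance after payment $4,303.44.
Month 2: interest $62.76; balance after payment $4,256.20.
Closed form: n = −ln(1 − rB₀/P)/ln(1+r) = −ln(0.4233)/ln(1.01458) ≈ 59.379, so the balance reaches zero during payment 60.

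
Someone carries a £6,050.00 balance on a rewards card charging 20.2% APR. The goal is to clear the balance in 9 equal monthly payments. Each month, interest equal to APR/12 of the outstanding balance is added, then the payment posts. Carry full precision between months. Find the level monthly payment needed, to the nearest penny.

Monthly rate r = 20.2%/12 = 1.68333% = 0.0168333.
Level-payment amortization: P = B₀·r / (1 − (1+r)^(−n)) = 6050.00·0.0168333 / (1 − 1.01683^(−9)).
Denominator 1 − (1+r)^(−9) = 0.139497714.
P = 101.842 / 0.139497714 ≈ 730.06.

£730.06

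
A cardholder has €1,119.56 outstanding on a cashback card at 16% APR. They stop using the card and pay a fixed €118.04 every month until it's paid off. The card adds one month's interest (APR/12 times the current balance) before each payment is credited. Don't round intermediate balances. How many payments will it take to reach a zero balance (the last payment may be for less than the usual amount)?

11 months

Monthly rate r = 16%/12 = 1.33333% = 0.0133333.
Recurrence: B ← B·(1+r) − €118.04.
Month 1: interest €14.93; balance after payment €1,016.45.
Month 2: interest €13.55; balance after payment €911.96.
Closed form: n = −ln(1 − rB₀/P)/ln(1+r) = −ln(0.87354)/ln(1.01333) ≈ 10.208, so the balance reaches zero during payment 11.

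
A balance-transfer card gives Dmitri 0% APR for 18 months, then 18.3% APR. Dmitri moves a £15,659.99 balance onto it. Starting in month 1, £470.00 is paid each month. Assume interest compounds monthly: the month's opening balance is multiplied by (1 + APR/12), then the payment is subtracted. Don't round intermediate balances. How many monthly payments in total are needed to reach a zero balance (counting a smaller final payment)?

36 payments

Promo months 1–18 at r₀ = 0%/12 = 0; months 19+ at r₁ = 18.3%/12 = 0.01525.
After month 18 (no interest yet): B = £15,659.99 − 18·£470.00 = £7,199.99.
Then at r₁ with £470.00/mo: n₂ = −ln(1 − r₁·B/P)/ln(1+r₁) ≈ 17.58 → 18 more payments.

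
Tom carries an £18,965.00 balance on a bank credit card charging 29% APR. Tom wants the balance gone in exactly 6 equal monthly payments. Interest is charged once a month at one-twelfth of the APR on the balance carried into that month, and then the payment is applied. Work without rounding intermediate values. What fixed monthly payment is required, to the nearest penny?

Monthly rate r = 29%/12 = 2.41667% = 0.0241667.
Level-payment amortization: P = B₀·r / (1 − (1+r)^(−n)) = 18965.00·0.0241667 / (1 − 1.02417^(−6)).
Denominator 1 − (1+r)^(−6) = 0.133484813.
P = 458.321 / 0.133484813 ≈ 3433.51.

£3,433.51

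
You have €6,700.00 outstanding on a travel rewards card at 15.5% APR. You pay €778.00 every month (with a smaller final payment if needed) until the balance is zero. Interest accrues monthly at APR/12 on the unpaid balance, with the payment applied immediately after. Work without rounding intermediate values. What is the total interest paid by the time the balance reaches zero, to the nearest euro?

Monthly rate r = 15.5%/12 = 1.29167% = 0.0129167.
Payoff takes n = ⌈−ln(1 − rB₀/P)/ln(1+r)⌉ = ⌈9.188⌉ = 10 payments; the last is €147.35.
Total paid = 9·€778.00 + €147.35 = €7,149.35.
Total interest = total paid − principal = €7,149.35 − €6,700.00 = €449.35.

€449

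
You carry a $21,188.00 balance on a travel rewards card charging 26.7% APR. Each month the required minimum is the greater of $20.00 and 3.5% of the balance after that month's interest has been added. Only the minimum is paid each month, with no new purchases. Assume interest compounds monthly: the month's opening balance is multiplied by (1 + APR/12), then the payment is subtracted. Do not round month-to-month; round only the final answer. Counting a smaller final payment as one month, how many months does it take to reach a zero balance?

Monthly rate r = 26.7%/12 = 2.225% = 0.02225.
While 3.5% of the post-interest balance exceeds $20.00, each month B ← (B·(1+r))·(1 − 0.035), i.e. B shrinks by the factor (1+r)·0.965 = 0.98647.
This holds for months 1–267. Entering month 268 the balance is $558.00; 3.5% of the post-interest balance is now below $20.00, so the flat $20.00 minimum applies from here.
From month 268 a fixed $20.00 at rate r clears $558.00 in 45 more payments. Total: 267 + 45 = 312 months.

312 months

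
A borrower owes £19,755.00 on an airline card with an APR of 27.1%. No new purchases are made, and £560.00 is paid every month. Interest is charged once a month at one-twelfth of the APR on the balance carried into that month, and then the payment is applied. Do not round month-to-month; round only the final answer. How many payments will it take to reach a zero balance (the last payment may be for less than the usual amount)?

72 months

Monthly rate r = 27.1%/12 = 2.25833% = 0.0225833.
Recurrence: B ← B·(1+r) − £560.00.
Month 1: interest £446.13; balance after payment £19,641.13.
Month 2: interest £443.56; balance after payment £19,524.70.
Closed form: n = −ln(1 − rB₀/P)/ln(1+r) = −ln(0.20333)/ln(1.02258) ≈ 71.328, so the balance reaches zero during payment 72.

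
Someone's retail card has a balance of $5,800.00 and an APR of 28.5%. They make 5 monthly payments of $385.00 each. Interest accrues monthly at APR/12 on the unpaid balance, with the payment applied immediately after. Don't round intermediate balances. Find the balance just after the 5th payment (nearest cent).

$4,503.62

Monthly rate r = 28.5%/12 = 2.375% = 0.02375.
Each month: B ← B·(1+r) − $385.00.
Month 1: interest $137.75; balance after payment $5,552.75.
Month 2: interest $131.88; balance after payment $5,299.63.
Month 3: interest $125.87; balance after payment $5,040.49.
Month 4: interest $119.71; balance after payment $4,775.21.
Month 5: interest $113.41; balance after payment $4,503.62.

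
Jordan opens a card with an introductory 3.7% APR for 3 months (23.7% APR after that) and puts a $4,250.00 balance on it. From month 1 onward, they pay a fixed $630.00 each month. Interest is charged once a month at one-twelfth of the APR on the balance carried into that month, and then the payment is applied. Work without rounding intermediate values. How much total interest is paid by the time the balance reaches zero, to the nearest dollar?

$153

Promo months 1–3 at r₀ = 3.7%/12 = 0.00308333; months 4+ at r₁ = 23.7%/12 = 0.01975.
After month 3: iterate B ← B·(1+r₀) − $630.00 for 3 months → $2,393.60.
Then at r₁ with $630.00/mo: n₂ = −ln(1 − r₁·B/P)/ln(1+r₁) ≈ 3.99 → 4 more payments.
Total paid = 6·$630.00 + $622.73 = $4,402.73; interest = $4,402.73 − $4,250.00 = $152.73.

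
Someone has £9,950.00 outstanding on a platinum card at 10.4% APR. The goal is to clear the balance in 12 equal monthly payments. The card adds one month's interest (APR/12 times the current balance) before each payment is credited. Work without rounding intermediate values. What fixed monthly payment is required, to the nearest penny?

£876.62

Monthly rate r = 10.4%/12 = 0.866667% = 0.00866667.
Level-payment amortization: P = B₀·r / (1 − (1+r)^(−n)) = 9950.00·0.00866667 / (1 − 1.00867^(−12)).
Denominator 1 − (1+r)^(−12) = 0.0983707914.
P = 86.2333 / 0.0983707914 ≈ 876.62.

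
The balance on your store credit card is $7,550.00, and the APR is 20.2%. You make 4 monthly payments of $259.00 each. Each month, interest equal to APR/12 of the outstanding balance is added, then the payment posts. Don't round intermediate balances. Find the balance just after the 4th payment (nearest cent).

$7,008.89

Monthly rate r = 20.2%/12 = 1.68333% = 0.0168333.
Each month: B ← B·(1+r) − $259.00.
Month 1: interest $127.09; balance after payment $7,418.09.
Month 2: interest $124.87; balance after payment $7,283.96.
Month 3: interest $122.61; balance after payment $7,147.58.
Month 4: interest $120.32; balance after payment $7,008.89.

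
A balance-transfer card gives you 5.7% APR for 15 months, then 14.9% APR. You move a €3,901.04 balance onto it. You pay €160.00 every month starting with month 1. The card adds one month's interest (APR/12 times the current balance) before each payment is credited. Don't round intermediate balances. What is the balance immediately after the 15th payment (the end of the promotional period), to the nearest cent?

Promo months 1–15 at r₀ = 5.7%/12 = 0.00475; months 16+ at r₁ = 14.9%/12 = 0.0124167.
After month 15: iterate B ← B·(1+r₀) − €160.00 for 15 months → €1,706.96.

€1,706.96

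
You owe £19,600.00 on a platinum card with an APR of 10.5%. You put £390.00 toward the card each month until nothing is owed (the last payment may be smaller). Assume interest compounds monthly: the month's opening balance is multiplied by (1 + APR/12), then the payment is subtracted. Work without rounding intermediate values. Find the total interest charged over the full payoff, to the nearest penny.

Monthly rate r = 10.5%/12 = 0.875% = 0.00875.
Payoff takes n = ⌈−ln(1 − rB₀/P)/ln(1+r)⌉ = ⌈66.502⌉ = 67 payments; the last is £196.17.
Total paid = 66·£390.00 + £196.17 = £25,936.17.
Total interest = total paid − principal = £25,936.17 − £19,600.00 = £6,336.17.

£6,336.17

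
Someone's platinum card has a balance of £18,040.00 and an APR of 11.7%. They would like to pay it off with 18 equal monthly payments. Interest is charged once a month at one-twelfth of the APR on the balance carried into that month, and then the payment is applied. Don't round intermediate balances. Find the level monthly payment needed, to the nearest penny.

£1,097.60

Monthly rate r = 11.7%/12 = 0.975% = 0.00975.
Level-payment amortization: P = B₀·r / (1 − (1+r)^(−n)) = 18040.00·0.00975 / (1 − 1.00975^(−18)).
Denominator 1 − (1+r)^(−18) = 0.160249083.
P = 175.89 / 0.160249083 ≈ 1097.60.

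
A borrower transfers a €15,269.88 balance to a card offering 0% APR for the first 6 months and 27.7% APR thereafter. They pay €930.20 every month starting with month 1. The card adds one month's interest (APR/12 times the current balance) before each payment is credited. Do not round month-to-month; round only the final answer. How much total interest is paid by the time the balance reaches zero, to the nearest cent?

€1,521.11

Promo months 1–6 at r₀ = 0%/12 = 0; months 7+ at r₁ = 27.7%/12 = 0.0230833.
After month 6 (no interest yet): B = €15,269.88 − 6·€930.20 = €9,688.68.
Then at r₁ with €930.20/mo: n₂ = −ln(1 − r₁·B/P)/ln(1+r₁) ≈ 12.05 → 13 more payments.
Total paid = 18·€930.20 + €47.39 = €16,790.99; interest = €16,790.99 − €15,269.88 = €1,521.11.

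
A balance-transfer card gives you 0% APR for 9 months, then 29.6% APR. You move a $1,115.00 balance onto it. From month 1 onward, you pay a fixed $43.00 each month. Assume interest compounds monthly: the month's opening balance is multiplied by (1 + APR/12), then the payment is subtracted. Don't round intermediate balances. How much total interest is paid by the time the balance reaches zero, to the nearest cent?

$226.09

Promo months 1–9 at r₀ = 0%/12 = 0; months 10+ at r₁ = 29.6%/12 = 0.0246667.
After month 9 (no interest yet): B = $1,115.00 − 9·$43.00 = $728.00.
Then at r₁ with $43.00/mo: n₂ = −ln(1 − r₁·B/P)/ln(1+r₁) ≈ 22.19 → 23 more payments.
Total paid = 31·$43.00 + $8.09 = $1,341.09; interest = $1,341.09 − $1,115.00 = $226.09.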